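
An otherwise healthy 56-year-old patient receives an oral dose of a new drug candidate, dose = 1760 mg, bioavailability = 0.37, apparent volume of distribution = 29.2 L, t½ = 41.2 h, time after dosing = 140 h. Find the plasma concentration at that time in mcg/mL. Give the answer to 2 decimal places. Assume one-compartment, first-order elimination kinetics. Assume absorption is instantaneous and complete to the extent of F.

2.12 mcg/mL

Amount reaching circulation = F × Dose = 0.37 × 1760 = 651.2 mg
C₀ = F·Dose / Vd = 651.2 / 29.2 = 22.30 mg/L
k = ln2 / t½ = 0.693147 / 41.2 = 0.01682 h⁻¹
C = C₀ · e^(−k·t) = 22.30 × e^(−0.01682 × 140)
  = 22.30 × 0.09491 = 2.116 mg/L
(2.116 mg/L = 2.116 mcg/mL)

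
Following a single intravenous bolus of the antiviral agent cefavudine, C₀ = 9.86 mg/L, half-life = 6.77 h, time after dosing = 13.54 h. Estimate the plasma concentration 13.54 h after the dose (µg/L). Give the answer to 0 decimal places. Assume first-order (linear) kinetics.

k = ln2 / t½ = 0.693147 / 6.77 = 0.1024 h⁻¹
t / t½ = 13.54 / 6.77 = 2 half-lives
C = C₀ × (1/2)^2 = 9.860 × 0.2500 = 2.465 mg/L
Convert: 2.465 mg/L × 1000 = 2465 µg/L

2465 µg/L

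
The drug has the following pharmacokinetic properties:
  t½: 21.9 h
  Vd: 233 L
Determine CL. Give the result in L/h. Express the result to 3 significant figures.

k = ln2 / t½ = 0.693147 / 21.9 = 0.03165 h⁻¹
CL = k × Vd = 0.03165 × 233 = 7.374 L/h

7.37 L/h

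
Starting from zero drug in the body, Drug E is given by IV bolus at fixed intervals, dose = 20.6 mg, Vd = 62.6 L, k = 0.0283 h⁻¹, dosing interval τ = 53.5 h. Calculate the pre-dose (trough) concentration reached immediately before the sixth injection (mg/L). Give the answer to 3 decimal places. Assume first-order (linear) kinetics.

0.093 mg/L

C₀ per dose = Dose / Vd = 20.6 / 62.6 = 0.3291 mg/L
Fraction remaining after one interval: r = e^(−kτ) = e^(−0.02830 × 53.5) = 0.2200
Before dose 6, 5 doses have been given (aged 1τ, 2τ, 3τ, 4τ, 5τ).
C_trough = C₀ × (r + r² + … + r^5) = C₀ × r(1−r^5)/(1−r)
        = 0.3291 × 0.2200 × (1 − 0.0005154) / (1 − 0.2200) = 0.09278 mg/L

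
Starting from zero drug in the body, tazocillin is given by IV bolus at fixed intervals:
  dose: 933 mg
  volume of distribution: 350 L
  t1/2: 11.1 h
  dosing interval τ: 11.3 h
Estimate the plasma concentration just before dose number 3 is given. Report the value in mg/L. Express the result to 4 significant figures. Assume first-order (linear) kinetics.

1.966 mg/L

C₀ per dose = Dose / Vd = 933 / 350 = 2.666 mg/L
k = ln2 / t½ = 0.693147 / 11.1 = 0.06245 h⁻¹
Fraction remaining after one interval: r = e^(−kτ) = e^(−0.06245 × 11.3) = 0.4938
Before dose 3, 2 doses have been given (aged 1τ, 2τ).
C_trough = C₀ × (r + r²) = 2.666 × (0.4938 + 0.2438) = 1.966 mg/L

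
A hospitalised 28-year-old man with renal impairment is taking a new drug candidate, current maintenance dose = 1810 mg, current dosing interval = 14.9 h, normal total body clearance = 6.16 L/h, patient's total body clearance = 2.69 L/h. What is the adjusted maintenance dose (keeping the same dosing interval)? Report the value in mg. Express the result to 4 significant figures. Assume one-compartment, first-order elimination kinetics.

To keep the same average steady-state level, dosing rate must scale with clearance.
CL ratio = 2.69 / 6.16 = 0.4367
New dose (same interval) = 1810 × 0.4367 = 790.4 mg

790.4 mg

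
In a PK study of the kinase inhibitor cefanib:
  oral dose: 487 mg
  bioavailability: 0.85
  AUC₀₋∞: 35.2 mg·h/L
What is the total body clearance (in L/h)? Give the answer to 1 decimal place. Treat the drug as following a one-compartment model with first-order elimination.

CL = F·Dose / AUC = 0.85 × 487 / 35.2 = 11.76 L/h

11.8 L/h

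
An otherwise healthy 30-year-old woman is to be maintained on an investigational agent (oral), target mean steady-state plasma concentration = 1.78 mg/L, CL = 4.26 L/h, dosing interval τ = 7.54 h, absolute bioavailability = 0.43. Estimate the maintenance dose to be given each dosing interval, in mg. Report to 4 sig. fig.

At steady state, F × (Dose/τ) = Css × CL.
Dose = Css × CL × τ / F = 1.78 × 4.260 × 7.54 / 0.43 = 133.0 mg

133.0 mg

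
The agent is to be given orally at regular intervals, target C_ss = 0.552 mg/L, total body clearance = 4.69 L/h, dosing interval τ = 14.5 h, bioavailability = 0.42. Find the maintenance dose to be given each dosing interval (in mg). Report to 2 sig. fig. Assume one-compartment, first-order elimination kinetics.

89 mg

At steady state, F × (Dose/τ) = Css × CL.
Dose = Css × CL × τ / F = 0.552 × 4.690 × 14.5 / 0.42 = 89.38 mg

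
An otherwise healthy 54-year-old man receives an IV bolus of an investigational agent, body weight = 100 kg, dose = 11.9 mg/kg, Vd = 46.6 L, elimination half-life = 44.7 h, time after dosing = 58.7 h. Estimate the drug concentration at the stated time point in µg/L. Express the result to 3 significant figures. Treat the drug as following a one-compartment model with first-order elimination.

10300 µg/L

Total dose = 11.9 × 100 = 1190 mg
C₀ = Dose / Vd = 1190 / 46.6 = 25.54 mg/L
k = ln2 / t½ = 0.693147 / 44.7 = 0.01551 h⁻¹
C = C₀ · e^(−k·t) = 25.54 × e^(−0.01551 × 58.7)
  = 25.54 × 0.4023 = 10.27 mg/L
Convert: 10.27 mg/L × 1000 = 10270 µg/L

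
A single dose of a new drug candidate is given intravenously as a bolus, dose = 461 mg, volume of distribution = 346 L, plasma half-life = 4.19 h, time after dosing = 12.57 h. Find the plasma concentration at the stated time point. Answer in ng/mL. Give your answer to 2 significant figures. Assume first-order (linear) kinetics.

C₀ = Dose / Vd = 461.0 / 346 = 1.332 mg/L
k = ln2 / t½ = 0.693147 / 4.19 = 0.1654 h⁻¹
t / t½ = 12.57 / 4.19 = 3 half-lives
C = C₀ × (1/2)^3 = 1.332 × 0.1250 = 0.1665 mg/L
Convert: 0.1665 mg/L × 1000 = 166.5 ng/mL

170 ng/mL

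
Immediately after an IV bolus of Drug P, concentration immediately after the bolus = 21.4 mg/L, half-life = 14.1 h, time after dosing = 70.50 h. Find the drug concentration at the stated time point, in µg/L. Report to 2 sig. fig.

k = ln2 / t½ = 0.693147 / 14.1 = 0.04916 h⁻¹
t / t½ = 70.50 / 14.1 = 5 half-lives
C = C₀ × (1/2)^5 = 21.40 × 0.03125 = 0.6688 mg/L
Convert: 0.6688 mg/L × 1000 = 668.8 µg/L

670 µg/L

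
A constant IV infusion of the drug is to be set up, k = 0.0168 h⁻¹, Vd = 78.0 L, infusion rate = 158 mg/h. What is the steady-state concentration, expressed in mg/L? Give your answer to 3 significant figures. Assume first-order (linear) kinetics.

CL = k × Vd = 0.01680 × 78.0 = 1.310 L/h
At steady state Css = R₀ / CL = 158 / 1.310 = 120.6 mg/L

121 mg/L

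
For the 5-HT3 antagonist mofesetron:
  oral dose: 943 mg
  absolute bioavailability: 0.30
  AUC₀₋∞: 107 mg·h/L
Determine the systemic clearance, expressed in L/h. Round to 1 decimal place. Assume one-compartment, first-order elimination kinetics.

2.6 L/h

CL = F·Dose / AUC = 0.30 × 943 / 107 = 2.644 L/h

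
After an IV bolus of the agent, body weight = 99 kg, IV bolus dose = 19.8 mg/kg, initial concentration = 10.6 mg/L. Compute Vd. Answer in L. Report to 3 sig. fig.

Dose = 19.8 × 99 = 1960 mg
Vd = Dose / C₀ = 1960 / 10.6 = 184.9 L

185 L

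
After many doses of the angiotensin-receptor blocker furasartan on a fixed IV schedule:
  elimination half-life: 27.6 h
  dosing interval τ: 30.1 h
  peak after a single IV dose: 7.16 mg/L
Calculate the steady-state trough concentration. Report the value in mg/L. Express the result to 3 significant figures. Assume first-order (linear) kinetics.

k = ln2 / t½ = 0.693147 / 27.6 = 0.02511 h⁻¹
e^(−kτ) = e^(−0.02511 × 30.1) = 0.4696
Accumulation ratio R = 1 / (1 − e^(−kτ)) = 1 / (1 − 0.4696) = 1.885
Steady-state trough = C₀ × R × e^(−kτ) = 7.16 × 1.885 × 0.4696 = 6.338 mg/L

6.34 mg/L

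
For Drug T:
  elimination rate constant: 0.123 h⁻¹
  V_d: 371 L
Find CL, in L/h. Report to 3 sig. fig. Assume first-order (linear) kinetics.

CL = k × Vd = 0.123 × 371 = 45.63 L/h

45.6 L/h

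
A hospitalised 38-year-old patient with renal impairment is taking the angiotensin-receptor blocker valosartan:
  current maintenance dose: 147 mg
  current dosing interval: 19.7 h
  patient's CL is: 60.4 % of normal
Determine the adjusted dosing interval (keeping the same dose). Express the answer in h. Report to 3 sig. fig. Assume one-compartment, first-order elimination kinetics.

To keep the same average steady-state level, dosing rate must scale with clearance.
CL ratio = 60.4 / 100 = 0.6040
New interval (same dose) = 19.7 / 0.6040 = 32.62 h

32.6 h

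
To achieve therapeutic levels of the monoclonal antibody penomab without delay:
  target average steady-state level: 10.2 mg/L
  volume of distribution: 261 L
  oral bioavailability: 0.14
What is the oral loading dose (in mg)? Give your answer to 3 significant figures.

LD = Css × Vd / F = 10.2 × 261 / 0.14 = 19020 mg

19000 mg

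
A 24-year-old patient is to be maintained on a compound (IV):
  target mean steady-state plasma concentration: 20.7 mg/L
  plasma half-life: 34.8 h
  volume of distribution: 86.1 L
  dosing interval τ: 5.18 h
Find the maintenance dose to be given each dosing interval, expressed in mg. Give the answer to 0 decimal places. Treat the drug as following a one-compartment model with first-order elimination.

k = ln2 / t½ = 0.693147 / 34.8 = 0.01992 h⁻¹
CL = k × Vd = 0.01992 × 86.1 = 1.715 L/h
At steady state, Dose/τ = Css × CL.
Dose = Css × CL × τ = 20.7 × 1.715 × 5.18 = 183.9 mg

184 mg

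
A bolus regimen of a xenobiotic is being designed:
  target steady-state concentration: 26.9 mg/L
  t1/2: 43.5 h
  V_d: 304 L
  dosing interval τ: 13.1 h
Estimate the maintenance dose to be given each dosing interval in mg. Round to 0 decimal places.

k = ln2 / t½ = 0.693147 / 43.5 = 0.01593 h⁻¹
CL = k × Vd = 0.01593 × 304 = 4.843 L/h
At steady state, Dose/τ = Css × CL.
Dose = Css × CL × τ = 26.9 × 4.843 × 13.1 = 1707 mg

1707 mg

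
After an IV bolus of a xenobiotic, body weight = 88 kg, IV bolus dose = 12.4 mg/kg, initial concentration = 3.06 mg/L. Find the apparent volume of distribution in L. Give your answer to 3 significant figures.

357 L

Dose = 12.4 × 88 = 1091 mg
Vd = Dose / C₀ = 1091 / 3.06 = 356.5 L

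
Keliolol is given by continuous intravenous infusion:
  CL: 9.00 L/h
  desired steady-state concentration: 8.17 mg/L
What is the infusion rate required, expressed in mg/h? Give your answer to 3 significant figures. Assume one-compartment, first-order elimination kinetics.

73.5 mg/h

At steady state, infusion rate R₀ = Css × CL = 8.17 × 9.000 = 73.53 mg/h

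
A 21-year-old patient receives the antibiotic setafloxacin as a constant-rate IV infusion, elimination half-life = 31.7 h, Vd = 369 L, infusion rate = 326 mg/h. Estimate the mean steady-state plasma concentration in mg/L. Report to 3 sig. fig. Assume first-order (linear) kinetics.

40.4 mg/L

k = ln2 / t½ = 0.693147 / 31.7 = 0.02187 h⁻¹
CL = k × Vd = 0.02187 × 369 = 8.070 L/h
At steady state Css = R₀ / CL = 326 / 8.070 = 40.40 mg/L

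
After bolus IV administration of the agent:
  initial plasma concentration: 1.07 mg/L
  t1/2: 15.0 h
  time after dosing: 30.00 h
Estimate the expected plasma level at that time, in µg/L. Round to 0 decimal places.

k = ln2 / t½ = 0.693147 / 15.0 = 0.04621 h⁻¹
t / t½ = 30.00 / 15.0 = 2 half-lives
C = C₀ × (1/2)^2 = 1.070 × 0.2500 = 0.2675 mg/L
Convert: 0.2675 mg/L × 1000 = 267.5 µg/L

268 µg/L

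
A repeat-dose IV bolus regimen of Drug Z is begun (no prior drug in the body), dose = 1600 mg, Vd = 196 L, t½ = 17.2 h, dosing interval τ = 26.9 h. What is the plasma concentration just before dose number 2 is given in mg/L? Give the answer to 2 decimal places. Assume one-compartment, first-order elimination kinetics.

2.76 mg/L

C₀ per dose = Dose / Vd = 1600 / 196 = 8.163 mg/L
k = ln2 / t½ = 0.693147 / 17.2 = 0.04030 h⁻¹
Fraction remaining after one interval: r = e^(−kτ) = e^(−0.04030 × 26.9) = 0.3382
Before dose 2, 1 dose has been given (aged 1τ).
C_trough = C₀ × r = 8.163 × 0.3382 = 2.761 mg/L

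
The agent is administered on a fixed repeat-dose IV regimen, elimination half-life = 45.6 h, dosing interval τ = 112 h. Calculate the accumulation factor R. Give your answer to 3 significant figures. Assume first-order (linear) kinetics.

k = ln2 / t½ = 0.693147 / 45.6 = 0.01520 h⁻¹
e^(−kτ) = e^(−0.01520 × 112) = 0.1822
Accumulation ratio R = 1 / (1 − e^(−kτ)) = 1 / (1 − 0.1822) = 1.223

1.22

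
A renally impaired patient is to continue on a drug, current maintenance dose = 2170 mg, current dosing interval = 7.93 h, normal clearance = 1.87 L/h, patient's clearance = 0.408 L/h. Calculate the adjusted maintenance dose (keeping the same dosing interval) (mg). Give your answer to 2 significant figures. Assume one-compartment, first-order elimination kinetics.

To keep the same average steady-state level, dosing rate must scale with clearance.
CL ratio = 0.408 / 1.87 = 0.2182
New dose (same interval) = 2170 × 0.2182 = 473.5 mg

470 mg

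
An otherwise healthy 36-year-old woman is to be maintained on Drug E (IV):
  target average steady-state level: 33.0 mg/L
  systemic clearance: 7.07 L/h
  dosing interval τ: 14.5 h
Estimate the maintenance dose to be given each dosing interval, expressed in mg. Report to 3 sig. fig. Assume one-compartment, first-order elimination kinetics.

3380 mg

At steady state, Dose/τ = Css × CL.
Dose = Css × CL × τ = 33.0 × 7.070 × 14.5 = 3383 mg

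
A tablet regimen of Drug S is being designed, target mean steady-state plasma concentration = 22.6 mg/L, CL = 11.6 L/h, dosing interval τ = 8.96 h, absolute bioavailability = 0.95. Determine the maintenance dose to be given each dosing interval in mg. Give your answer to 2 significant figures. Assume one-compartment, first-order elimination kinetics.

At steady state, F × (Dose/τ) = Css × CL.
Dose = Css × CL × τ / F = 22.6 × 11.60 × 8.96 / 0.95 = 2473 mg

2500 mg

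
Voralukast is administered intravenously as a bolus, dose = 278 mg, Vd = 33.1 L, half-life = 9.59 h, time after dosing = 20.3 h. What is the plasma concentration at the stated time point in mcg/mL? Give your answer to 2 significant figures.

C₀ = Dose / Vd = 278.0 / 33.1 = 8.399 mg/L
k = ln2 / t½ = 0.693147 / 9.59 = 0.07228 h⁻¹
C = C₀ · e^(−k·t) = 8.399 × e^(−0.07228 × 20.3)
  = 8.399 × 0.2306 = 1.937 mg/L
(1.937 mg/L = 1.937 mcg/mL)

1.9 mcg/mL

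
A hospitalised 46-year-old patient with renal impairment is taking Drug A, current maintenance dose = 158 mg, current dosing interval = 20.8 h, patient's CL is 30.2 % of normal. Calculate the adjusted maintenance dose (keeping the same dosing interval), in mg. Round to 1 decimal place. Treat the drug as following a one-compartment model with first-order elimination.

To keep the same average steady-state level, dosing rate must scale with clearance.
CL ratio = 30.2 / 100 = 0.3020
New dose (same interval) = 158 × 0.3020 = 47.72 mg

47.7 mg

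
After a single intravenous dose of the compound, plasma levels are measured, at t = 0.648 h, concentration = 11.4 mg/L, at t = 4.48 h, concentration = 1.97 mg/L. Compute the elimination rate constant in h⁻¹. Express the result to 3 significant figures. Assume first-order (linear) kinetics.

0.458 h⁻¹

k = ln(C₁/C₂) / (t₂ − t₁) = ln(11.4/1.97) / (4.48 − 0.648)
  = 1.756 / 3.832 = 0.4582 h⁻¹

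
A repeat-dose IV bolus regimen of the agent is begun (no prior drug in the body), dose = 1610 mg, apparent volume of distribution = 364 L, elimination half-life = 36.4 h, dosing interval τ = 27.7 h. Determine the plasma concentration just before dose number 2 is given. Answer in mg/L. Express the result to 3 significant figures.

C₀ per dose = Dose / Vd = 1610 / 364 = 4.423 mg/L
k = ln2 / t½ = 0.693147 / 36.4 = 0.01904 h⁻¹
Fraction remaining after one interval: r = e^(−kτ) = e^(−0.01904 × 27.7) = 0.5901
Before dose 2, 1 dose has been given (aged 1τ).
C_trough = C₀ × r = 4.423 × 0.5901 = 2.610 mg/L

2.61 mg/L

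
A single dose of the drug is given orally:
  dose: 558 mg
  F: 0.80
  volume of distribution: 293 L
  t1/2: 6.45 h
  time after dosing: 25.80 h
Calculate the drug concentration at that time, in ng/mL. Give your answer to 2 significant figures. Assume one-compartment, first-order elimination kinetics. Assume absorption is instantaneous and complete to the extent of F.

95 ng/mL

Amount reaching circulation = F × Dose = 0.80 × 558.0 = 446.4 mg
C₀ = F·Dose / Vd = 446.4 / 293 = 1.524 mg/L
k = ln2 / t½ = 0.693147 / 6.45 = 0.1075 h⁻¹
t / t½ = 25.80 / 6.45 = 4 half-lives
C = C₀ × (1/2)^4 = 1.524 × 0.06250 = 0.09525 mg/L
Convert: 0.09525 mg/L × 1000 = 95.25 ng/mL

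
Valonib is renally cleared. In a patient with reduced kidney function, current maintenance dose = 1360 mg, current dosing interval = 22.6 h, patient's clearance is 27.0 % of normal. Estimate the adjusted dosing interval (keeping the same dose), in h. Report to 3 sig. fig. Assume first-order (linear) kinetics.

83.7 h

To keep the same average steady-state level, dosing rate must scale with clearance.
CL ratio = 27.0 / 100 = 0.2700
New interval (same dose) = 22.6 / 0.2700 = 83.70 h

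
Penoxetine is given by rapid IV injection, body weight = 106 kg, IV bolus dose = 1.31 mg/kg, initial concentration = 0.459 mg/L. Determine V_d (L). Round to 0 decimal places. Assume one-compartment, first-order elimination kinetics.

303 L

Dose = 1.31 × 106 = 138.9 mg
Vd = Dose / C₀ = 138.9 / 0.459 = 302.6 L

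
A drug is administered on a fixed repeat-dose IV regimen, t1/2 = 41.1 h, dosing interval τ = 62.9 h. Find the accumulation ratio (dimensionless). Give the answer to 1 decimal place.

k = ln2 / t½ = 0.693147 / 41.1 = 0.01686 h⁻¹
e^(−kτ) = e^(−0.01686 × 62.9) = 0.3463
Accumulation ratio R = 1 / (1 − e^(−kτ)) = 1 / (1 − 0.3463) = 1.530

1.5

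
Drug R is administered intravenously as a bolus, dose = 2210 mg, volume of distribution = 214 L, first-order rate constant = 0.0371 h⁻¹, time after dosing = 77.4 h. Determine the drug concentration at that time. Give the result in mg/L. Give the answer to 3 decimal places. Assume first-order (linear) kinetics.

0.585 mg/L

C₀ = Dose / Vd = 2210 / 214 = 10.33 mg/L
C = C₀ · e^(−k·t) = 10.33 × e^(−0.03710 × 77.4)
  = 10.33 × 0.05661 = 0.5848 mg/L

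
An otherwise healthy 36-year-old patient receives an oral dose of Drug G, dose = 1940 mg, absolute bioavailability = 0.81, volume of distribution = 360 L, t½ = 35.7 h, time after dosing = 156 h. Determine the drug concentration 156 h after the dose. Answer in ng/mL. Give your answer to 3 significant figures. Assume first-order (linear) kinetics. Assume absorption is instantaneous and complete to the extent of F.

Amount reaching circulation = F × Dose = 0.81 × 1940 = 1571 mg
C₀ = F·Dose / Vd = 1571 / 360 = 4.364 mg/L
k = ln2 / t½ = 0.693147 / 35.7 = 0.01942 h⁻¹
C = C₀ · e^(−k·t) = 4.364 × e^(−0.01942 × 156)
  = 4.364 × 0.04834 = 0.2110 mg/L
Convert: 0.2110 mg/L × 1000 = 211.0 ng/mL

211 ng/mL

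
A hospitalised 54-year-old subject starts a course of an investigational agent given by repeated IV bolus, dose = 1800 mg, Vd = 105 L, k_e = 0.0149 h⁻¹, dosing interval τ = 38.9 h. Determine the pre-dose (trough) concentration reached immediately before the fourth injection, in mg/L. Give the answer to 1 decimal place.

C₀ per dose = Dose / Vd = 1800 / 105 = 17.14 mg/L
Fraction remaining after one interval: r = e^(−kτ) = e^(−0.01490 × 38.9) = 0.5601
Before dose 4, 3 doses have been given (aged 1τ, 2τ, 3τ).
C_trough = C₀ × (r + r² + … + r^3) = C₀ × r(1−r^3)/(1−r)
        = 17.14 × 0.5601 × (1 − 0.1757) / (1 − 0.5601) = 17.99 mg/L

18.0 mg/L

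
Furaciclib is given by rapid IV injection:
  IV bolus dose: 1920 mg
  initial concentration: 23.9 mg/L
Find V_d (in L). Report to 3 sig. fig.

Vd = Dose / C₀ = 1920 / 23.9 = 80.33 L

80.3 L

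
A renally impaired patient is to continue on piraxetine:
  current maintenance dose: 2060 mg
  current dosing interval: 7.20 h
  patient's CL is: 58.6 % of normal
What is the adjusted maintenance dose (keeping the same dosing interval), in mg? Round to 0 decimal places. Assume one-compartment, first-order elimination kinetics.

1207 mg

To keep the same average steady-state level, dosing rate must scale with clearance.
CL ratio = 58.6 / 100 = 0.5860
New dose (same interval) = 2060 × 0.5860 = 1207 mg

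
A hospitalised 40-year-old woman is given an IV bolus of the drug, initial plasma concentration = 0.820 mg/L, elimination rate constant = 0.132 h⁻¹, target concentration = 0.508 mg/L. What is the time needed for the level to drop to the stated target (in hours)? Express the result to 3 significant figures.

t = ln(C₀ / C) / k = ln(0.8200 / 0.508) / 0.1320
  = ln(1.614) / 0.1320 = 0.4787 / 0.1320 = 3.627 h

3.63 h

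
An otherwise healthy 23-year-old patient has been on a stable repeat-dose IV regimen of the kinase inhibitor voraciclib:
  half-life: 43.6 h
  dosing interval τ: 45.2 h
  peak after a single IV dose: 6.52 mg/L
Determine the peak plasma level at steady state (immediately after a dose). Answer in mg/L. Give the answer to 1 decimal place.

k = ln2 / t½ = 0.693147 / 43.6 = 0.01590 h⁻¹
e^(−kτ) = e^(−0.01590 × 45.2) = 0.4874
Accumulation ratio R = 1 / (1 − e^(−kτ)) = 1 / (1 − 0.4874) = 1.951
Steady-state peak = C₀ × R = 6.52 × 1.951 = 12.72 mg/L

12.7 mg/L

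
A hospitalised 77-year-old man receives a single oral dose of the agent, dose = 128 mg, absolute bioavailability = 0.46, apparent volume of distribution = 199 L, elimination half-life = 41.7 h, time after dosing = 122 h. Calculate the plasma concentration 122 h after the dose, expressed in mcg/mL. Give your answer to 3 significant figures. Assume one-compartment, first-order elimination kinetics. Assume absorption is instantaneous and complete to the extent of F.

Amount reaching circulation = F × Dose = 0.46 × 128.0 = 58.88 mg
C₀ = F·Dose / Vd = 58.88 / 199 = 0.2959 mg/L
k = ln2 / t½ = 0.693147 / 41.7 = 0.01662 h⁻¹
C = C₀ · e^(−k·t) = 0.2959 × e^(−0.01662 × 122)
  = 0.2959 × 0.1316 = 0.03894 mg/L
(0.03894 mg/L = 0.03894 mcg/mL)

0.0389 mcg/mL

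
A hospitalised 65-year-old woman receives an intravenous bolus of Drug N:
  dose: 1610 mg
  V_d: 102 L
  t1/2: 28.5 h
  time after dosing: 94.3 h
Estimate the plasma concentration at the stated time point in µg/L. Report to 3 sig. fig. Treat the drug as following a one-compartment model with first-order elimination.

1590 µg/L

C₀ = Dose / Vd = 1610 / 102 = 15.78 mg/L
k = ln2 / t½ = 0.693147 / 28.5 = 0.02432 h⁻¹
C = C₀ · e^(−k·t) = 15.78 × e^(−0.02432 × 94.3)
  = 15.78 × 0.1009 = 1.592 mg/L
Convert: 1.592 mg/L × 1000 = 1592 µg/L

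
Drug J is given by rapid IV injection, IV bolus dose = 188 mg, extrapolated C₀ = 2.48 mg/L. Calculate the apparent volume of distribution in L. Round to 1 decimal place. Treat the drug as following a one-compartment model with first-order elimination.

75.8 L

Vd = Dose / C₀ = 188.0 / 2.48 = 75.81 L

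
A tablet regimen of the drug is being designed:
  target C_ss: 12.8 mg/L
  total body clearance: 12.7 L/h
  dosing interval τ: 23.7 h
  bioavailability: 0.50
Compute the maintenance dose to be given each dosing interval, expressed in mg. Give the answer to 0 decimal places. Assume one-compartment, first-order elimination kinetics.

At steady state, F × (Dose/τ) = Css × CL.
Dose = Css × CL × τ / F = 12.8 × 12.70 × 23.7 / 0.50 = 7705 mg

7705 mg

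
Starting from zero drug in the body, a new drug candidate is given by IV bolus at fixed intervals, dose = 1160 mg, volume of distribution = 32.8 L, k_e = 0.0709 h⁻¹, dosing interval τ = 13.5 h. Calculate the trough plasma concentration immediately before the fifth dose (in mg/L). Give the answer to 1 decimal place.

21.6 mg/L

C₀ per dose = Dose / Vd = 1160 / 32.8 = 35.37 mg/L
Fraction remaining after one interval: r = e^(−kτ) = e^(−0.07090 × 13.5) = 0.3840
Before dose 5, 4 doses have been given (aged 1τ, 2τ, 3τ, 4τ).
C_trough = C₀ × (r + r² + … + r^4) = C₀ × r(1−r^4)/(1−r)
        = 35.37 × 0.3840 × (1 − 0.02174) / (1 − 0.3840) = 21.57 mg/L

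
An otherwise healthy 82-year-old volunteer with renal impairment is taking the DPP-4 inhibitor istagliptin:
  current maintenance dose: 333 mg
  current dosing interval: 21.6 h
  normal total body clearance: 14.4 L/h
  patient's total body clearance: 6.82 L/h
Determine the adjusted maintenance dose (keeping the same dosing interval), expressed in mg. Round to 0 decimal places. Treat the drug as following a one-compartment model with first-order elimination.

To keep the same average steady-state level, dosing rate must scale with clearance.
CL ratio = 6.82 / 14.4 = 0.4736
New dose (same interval) = 333 × 0.4736 = 157.7 mg

158 mg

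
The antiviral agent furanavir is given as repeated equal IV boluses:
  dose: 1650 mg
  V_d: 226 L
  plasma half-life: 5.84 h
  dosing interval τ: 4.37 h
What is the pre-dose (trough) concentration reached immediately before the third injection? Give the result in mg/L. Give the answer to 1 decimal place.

6.9 mg/L

C₀ per dose = Dose / Vd = 1650 / 226 = 7.301 mg/L
k = ln2 / t½ = 0.693147 / 5.84 = 0.1187 h⁻¹
Fraction remaining after one interval: r = e^(−kτ) = e^(−0.1187 × 4.37) = 0.5953
Before dose 3, 2 doses have been given (aged 1τ, 2τ).
C_trough = C₀ × (r + r²) = 7.301 × (0.5953 + 0.3544) = 6.934 mg/L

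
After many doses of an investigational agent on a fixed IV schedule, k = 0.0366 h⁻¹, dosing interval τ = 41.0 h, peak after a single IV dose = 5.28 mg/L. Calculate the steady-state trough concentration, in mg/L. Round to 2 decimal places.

e^(−kτ) = e^(−0.03660 × 41.0) = 0.2230
Accumulation ratio R = 1 / (1 − e^(−kτ)) = 1 / (1 − 0.2230) = 1.287
Steady-state trough = C₀ × R × e^(−kτ) = 5.28 × 1.287 × 0.2230 = 1.515 mg/L

1.52 mg/L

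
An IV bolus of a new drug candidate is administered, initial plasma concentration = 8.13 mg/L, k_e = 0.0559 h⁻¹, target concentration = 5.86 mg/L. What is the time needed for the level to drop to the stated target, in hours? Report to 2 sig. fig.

t = ln(C₀ / C) / k = ln(8.130 / 5.86) / 0.05590
  = ln(1.387) / 0.05590 = 0.3271 / 0.05590 = 5.852 h

5.9 h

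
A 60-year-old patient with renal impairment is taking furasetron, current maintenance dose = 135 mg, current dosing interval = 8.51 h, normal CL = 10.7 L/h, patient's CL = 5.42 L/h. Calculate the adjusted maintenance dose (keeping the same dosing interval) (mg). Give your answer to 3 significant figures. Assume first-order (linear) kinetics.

68.4 mg

To keep the same average steady-state level, dosing rate must scale with clearance.
CL ratio = 5.42 / 10.7 = 0.5065
New dose (same interval) = 135 × 0.5065 = 68.38 mg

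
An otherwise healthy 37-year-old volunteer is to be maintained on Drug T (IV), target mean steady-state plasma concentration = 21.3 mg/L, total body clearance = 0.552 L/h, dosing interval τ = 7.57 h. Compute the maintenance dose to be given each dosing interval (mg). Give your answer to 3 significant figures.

At steady state, Dose/τ = Css × CL.
Dose = Css × CL × τ = 21.3 × 0.5520 × 7.57 = 89.01 mg

89.0 mg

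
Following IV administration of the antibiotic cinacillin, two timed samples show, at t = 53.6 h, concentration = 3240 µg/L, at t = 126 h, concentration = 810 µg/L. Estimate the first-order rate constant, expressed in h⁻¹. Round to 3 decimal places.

0.019 h⁻¹

k = ln(C₁/C₂) / (t₂ − t₁) = ln(3240/810) / (126 − 53.6)
  = 1.386 / 72.40 = 0.01914 h⁻¹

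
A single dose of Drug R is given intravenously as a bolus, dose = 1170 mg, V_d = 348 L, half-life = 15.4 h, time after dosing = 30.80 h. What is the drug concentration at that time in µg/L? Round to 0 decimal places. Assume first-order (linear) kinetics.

C₀ = Dose / Vd = 1170 / 348 = 3.362 mg/L
k = ln2 / t½ = 0.693147 / 15.4 = 0.04501 h⁻¹
t / t½ = 30.80 / 15.4 = 2 half-lives
C = C₀ × (1/2)^2 = 3.362 × 0.2500 = 0.8405 mg/L
Convert: 0.8405 mg/L × 1000 = 840.5 µg/L

841 µg/L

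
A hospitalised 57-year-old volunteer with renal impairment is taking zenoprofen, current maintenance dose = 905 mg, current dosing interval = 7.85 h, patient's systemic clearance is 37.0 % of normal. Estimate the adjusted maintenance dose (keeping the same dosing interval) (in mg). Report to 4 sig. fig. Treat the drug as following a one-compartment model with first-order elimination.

334.9 mg

To keep the same average steady-state level, dosing rate must scale with clearance.
CL ratio = 37.0 / 100 = 0.3700
New dose (same interval) = 905 × 0.3700 = 334.9 mg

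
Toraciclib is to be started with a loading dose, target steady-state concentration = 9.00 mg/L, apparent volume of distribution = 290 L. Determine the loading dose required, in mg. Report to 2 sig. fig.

2600 mg

LD = Css × Vd = 9.00 × 290 = 2610 mg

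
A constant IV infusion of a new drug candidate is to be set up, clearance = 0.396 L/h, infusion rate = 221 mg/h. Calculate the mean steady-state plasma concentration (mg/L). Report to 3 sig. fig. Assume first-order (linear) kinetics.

558 mg/L

At steady state Css = R₀ / CL = 221 / 0.3960 = 558.1 mg/L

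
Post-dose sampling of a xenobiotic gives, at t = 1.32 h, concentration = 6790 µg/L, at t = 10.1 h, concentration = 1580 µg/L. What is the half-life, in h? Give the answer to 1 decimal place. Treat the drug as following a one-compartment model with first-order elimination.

4.2 h

k = ln(C₁/C₂) / (t₂ − t₁) = ln(6790/1580) / (10.1 − 1.32)
  = 1.458 / 8.780 = 0.1661 h⁻¹
t½ = ln2 / k = 0.693147 / 0.1661 = 4.173 h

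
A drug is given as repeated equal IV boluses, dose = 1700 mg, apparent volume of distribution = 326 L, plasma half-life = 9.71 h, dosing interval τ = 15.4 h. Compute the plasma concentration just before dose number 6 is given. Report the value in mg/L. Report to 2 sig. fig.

C₀ per dose = Dose / Vd = 1700 / 326 = 5.215 mg/L
k = ln2 / t½ = 0.693147 / 9.71 = 0.07138 h⁻¹
Fraction remaining after one interval: r = e^(−kτ) = e^(−0.07138 × 15.4) = 0.3331
Before dose 6, 5 doses have been given (aged 1τ, 2τ, 3τ, 4τ, 5τ).
C_trough = C₀ × (r + r² + … + r^5) = C₀ × r(1−r^5)/(1−r)
        = 5.215 × 0.3331 × (1 − 0.004101) / (1 − 0.3331) = 2.594 mg/L

2.6 mg/L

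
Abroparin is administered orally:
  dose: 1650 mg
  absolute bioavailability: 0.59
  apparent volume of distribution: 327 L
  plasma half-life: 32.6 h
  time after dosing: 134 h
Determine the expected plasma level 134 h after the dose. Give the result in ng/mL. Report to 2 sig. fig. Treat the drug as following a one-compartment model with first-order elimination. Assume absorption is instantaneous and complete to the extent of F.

170 ng/mL

Amount reaching circulation = F × Dose = 0.59 × 1650 = 973.5 mg
C₀ = F·Dose / Vd = 973.5 / 327 = 2.977 mg/L
k = ln2 / t½ = 0.693147 / 32.6 = 0.02126 h⁻¹
C = C₀ · e^(−k·t) = 2.977 × e^(−0.02126 × 134)
  = 2.977 × 0.05791 = 0.1724 mg/L
Convert: 0.1724 mg/L × 1000 = 172.4 ng/mL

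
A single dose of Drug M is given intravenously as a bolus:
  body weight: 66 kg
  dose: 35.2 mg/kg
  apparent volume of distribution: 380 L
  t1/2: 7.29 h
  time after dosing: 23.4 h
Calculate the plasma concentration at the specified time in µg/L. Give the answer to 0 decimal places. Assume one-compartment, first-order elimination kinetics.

661 µg/L

Total dose = 35.2 × 66 = 2323 mg
C₀ = Dose / Vd = 2323 / 380 = 6.113 mg/L
k = ln2 / t½ = 0.693147 / 7.29 = 0.09508 h⁻¹
C = C₀ · e^(−k·t) = 6.113 × e^(−0.09508 × 23.4)
  = 6.113 × 0.1081 = 0.6608 mg/L
Convert: 0.6608 mg/L × 1000 = 660.8 µg/L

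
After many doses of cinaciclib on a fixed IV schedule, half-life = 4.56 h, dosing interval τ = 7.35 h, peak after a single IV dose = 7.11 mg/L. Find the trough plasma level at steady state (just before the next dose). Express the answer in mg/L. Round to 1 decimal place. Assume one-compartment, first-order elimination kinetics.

3.5 mg/L

k = ln2 / t½ = 0.693147 / 4.56 = 0.1520 h⁻¹
e^(−kτ) = e^(−0.1520 × 7.35) = 0.3272
Accumulation ratio R = 1 / (1 − e^(−kτ)) = 1 / (1 − 0.3272) = 1.486
Steady-state trough = C₀ × R × e^(−kτ) = 7.11 × 1.486 × 0.3272 = 3.457 mg/L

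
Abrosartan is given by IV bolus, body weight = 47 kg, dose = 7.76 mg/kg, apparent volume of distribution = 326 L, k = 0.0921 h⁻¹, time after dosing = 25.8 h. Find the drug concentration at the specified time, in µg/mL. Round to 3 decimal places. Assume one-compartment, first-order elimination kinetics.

0.104 µg/mL

Total dose = 7.76 × 47 = 364.7 mg
C₀ = Dose / Vd = 364.7 / 326 = 1.119 mg/L
C = C₀ · e^(−k·t) = 1.119 × e^(−0.09210 × 25.8)
  = 1.119 × 0.09290 = 0.1040 mg/L
(0.1040 mg/L = 0.1040 µg/mL)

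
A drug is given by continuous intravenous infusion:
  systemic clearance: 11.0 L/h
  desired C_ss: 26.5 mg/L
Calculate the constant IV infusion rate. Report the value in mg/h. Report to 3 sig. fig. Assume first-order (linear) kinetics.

292 mg/h

At steady state, infusion rate R₀ = Css × CL = 26.5 × 11.00 = 291.5 mg/h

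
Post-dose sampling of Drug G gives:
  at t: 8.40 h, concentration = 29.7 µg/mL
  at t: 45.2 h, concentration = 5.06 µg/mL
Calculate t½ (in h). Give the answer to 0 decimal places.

14 h

k = ln(C₁/C₂) / (t₂ − t₁) = ln(29.7/5.06) / (45.2 − 8.40)
  = 1.770 / 36.80 = 0.04810 h⁻¹
t½ = ln2 / k = 0.693147 / 0.04810 = 14.41 h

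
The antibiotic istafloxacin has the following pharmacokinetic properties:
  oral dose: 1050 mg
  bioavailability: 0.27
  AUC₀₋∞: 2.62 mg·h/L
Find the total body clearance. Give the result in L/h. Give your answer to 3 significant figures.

CL = F·Dose / AUC = 0.27 × 1050 / 2.62 = 108.2 L/h

108 L/h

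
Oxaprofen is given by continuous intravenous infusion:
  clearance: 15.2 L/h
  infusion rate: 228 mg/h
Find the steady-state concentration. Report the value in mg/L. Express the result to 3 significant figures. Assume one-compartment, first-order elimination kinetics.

15.0 mg/L

At steady state Css = R₀ / CL = 228 / 15.20 = 15.00 mg/L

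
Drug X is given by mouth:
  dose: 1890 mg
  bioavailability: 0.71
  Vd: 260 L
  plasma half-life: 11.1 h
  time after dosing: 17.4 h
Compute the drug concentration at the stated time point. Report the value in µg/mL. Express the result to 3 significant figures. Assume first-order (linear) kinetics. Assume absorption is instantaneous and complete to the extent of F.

Amount reaching circulation = F × Dose = 0.71 × 1890 = 1342 mg
C₀ = F·Dose / Vd = 1342 / 260 = 5.162 mg/L
k = ln2 / t½ = 0.693147 / 11.1 = 0.06245 h⁻¹
C = C₀ · e^(−k·t) = 5.162 × e^(−0.06245 × 17.4)
  = 5.162 × 0.3374 = 1.742 mg/L
(1.742 mg/L = 1.742 µg/mL)

1.74 µg/mL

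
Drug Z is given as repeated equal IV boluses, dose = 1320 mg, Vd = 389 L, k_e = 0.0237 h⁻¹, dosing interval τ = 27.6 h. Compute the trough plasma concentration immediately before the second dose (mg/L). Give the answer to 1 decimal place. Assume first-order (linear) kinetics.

1.8 mg/L

C₀ per dose = Dose / Vd = 1320 / 389 = 3.393 mg/L
Fraction remaining after one interval: r = e^(−kτ) = e^(−0.02370 × 27.6) = 0.5199
Before dose 2, 1 dose has been given (aged 1τ).
C_trough = C₀ × r = 3.393 × 0.5199 = 1.764 mg/L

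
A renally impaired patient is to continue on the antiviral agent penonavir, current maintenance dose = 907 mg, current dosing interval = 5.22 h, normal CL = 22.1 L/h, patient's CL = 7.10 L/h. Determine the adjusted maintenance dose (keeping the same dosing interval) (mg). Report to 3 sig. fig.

291 mg

To keep the same average steady-state level, dosing rate must scale with clearance.
CL ratio = 7.10 / 22.1 = 0.3213
New dose (same interval) = 907 × 0.3213 = 291.4 mg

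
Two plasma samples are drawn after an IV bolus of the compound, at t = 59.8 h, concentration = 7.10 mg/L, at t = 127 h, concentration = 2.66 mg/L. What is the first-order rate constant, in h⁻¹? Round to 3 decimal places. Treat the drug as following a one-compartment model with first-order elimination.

0.015 h⁻¹

k = ln(C₁/C₂) / (t₂ − t₁) = ln(7.10/2.66) / (127 − 59.8)
  = 0.9818 / 67.20 = 0.01461 h⁻¹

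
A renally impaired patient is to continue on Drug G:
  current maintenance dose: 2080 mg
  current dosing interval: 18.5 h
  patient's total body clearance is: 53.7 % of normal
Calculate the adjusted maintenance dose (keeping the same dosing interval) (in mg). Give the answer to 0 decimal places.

1117 mg

To keep the same average steady-state level, dosing rate must scale with clearance.
CL ratio = 53.7 / 100 = 0.5370
New dose (same interval) = 2080 × 0.5370 = 1117 mg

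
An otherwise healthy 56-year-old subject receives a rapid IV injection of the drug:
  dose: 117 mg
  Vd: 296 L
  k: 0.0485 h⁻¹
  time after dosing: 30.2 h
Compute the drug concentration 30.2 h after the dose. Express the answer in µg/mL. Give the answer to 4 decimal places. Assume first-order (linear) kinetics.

C₀ = Dose / Vd = 117.0 / 296 = 0.3953 mg/L
C = C₀ · e^(−k·t) = 0.3953 × e^(−0.04850 × 30.2)
  = 0.3953 × 0.2311 = 0.09135 mg/L
(0.09135 mg/L = 0.09135 µg/mL)

0.0914 µg/mL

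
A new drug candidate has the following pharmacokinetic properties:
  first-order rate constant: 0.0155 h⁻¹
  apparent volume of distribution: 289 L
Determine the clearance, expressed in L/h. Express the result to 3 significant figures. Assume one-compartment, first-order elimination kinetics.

4.48 L/h

CL = k × Vd = 0.0155 × 289 = 4.480 L/h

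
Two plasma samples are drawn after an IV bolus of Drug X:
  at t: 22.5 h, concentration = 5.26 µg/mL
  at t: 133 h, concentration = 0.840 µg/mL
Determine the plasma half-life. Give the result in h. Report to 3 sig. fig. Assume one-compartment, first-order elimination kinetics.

k = ln(C₁/C₂) / (t₂ − t₁) = ln(5.26/0.840) / (133 − 22.5)
  = 1.834 / 110.5 = 0.01660 h⁻¹
t½ = ln2 / k = 0.693147 / 0.01660 = 41.76 h

41.8 h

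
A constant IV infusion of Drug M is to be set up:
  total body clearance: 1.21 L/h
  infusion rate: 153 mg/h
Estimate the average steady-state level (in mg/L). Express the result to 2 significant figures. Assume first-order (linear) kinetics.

130 mg/L

At steady state Css = R₀ / CL = 153 / 1.210 = 126.4 mg/L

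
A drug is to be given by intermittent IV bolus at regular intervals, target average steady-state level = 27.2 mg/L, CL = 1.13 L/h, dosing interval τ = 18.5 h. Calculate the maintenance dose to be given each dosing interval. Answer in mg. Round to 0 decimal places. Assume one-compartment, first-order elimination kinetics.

At steady state, Dose/τ = Css × CL.
Dose = Css × CL × τ = 27.2 × 1.130 × 18.5 = 568.6 mg

569 mg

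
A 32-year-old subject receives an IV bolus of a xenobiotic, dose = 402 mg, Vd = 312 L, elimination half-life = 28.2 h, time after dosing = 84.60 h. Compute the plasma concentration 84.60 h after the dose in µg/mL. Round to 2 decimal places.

C₀ = Dose / Vd = 402.0 / 312 = 1.288 mg/L
k = ln2 / t½ = 0.693147 / 28.2 = 0.02458 h⁻¹
t / t½ = 84.60 / 28.2 = 3 half-lives
C = C₀ × (1/2)^3 = 1.288 × 0.1250 = 0.1610 mg/L
(0.1610 mg/L = 0.1610 µg/mL)

0.16 µg/mL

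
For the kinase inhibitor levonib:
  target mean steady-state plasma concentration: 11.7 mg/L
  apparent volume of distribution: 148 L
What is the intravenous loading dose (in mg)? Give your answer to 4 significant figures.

LD = Css × Vd = 11.7 × 148 = 1732 mg

1732 mg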